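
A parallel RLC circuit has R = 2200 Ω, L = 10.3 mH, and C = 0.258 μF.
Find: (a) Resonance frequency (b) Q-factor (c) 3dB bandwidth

Step 1 — Resonance: ω₀ = 1/√(LC) = 1/√(0.0103·2.58e-07) = 1.94e+04 rad/s.
Step 2 — f₀ = ω₀/(2π) = 3087 Hz.
Step 3 — Parallel Q: Q = R/(ω₀L) = 2200/(1.94e+04·0.0103) = 11.01.
Step 4 — Bandwidth: Δω = ω₀/Q = 1762 rad/s; BW = Δω/(2π) = 280.4 Hz.

(a) f₀ = 3087 Hz  (b) Q = 11.01  (c) BW = 280.4 Hz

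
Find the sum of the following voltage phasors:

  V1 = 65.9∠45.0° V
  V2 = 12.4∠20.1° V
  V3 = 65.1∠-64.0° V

Step 1 — Convert each phasor to rectangular form:
  V1 = 65.9·(cos(45.0°) + j·sin(45.0°)) = 46.6 + j46.6 V
  V2 = 12.4·(cos(20.1°) + j·sin(20.1°)) = 11.64 + j4.261 V
  V3 = 65.1·(cos(-64.0°) + j·sin(-64.0°)) = 28.54 - j58.51 V
Step 2 — Sum components: V_total = 86.78 - j7.652 V.
Step 3 — Convert to polar: |V_total| = 87.12 V, ∠V_total = -5.0°.

V_total = 87.12∠-5.0° V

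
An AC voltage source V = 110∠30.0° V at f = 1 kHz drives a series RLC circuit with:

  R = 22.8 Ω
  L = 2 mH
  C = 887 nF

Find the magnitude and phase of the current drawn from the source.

Step 1 — Angular frequency: ω = 2π·f = 2π·1000 = 6283 rad/s.
Step 2 — Component impedances:
  R: Z = R = 22.8 Ω
  L: Z = jωL = j·6283·0.002 = 0 + j12.57 Ω
  C: Z = 1/(jωC) = -j/(ω·C) = 0 - j179.4 Ω
Step 3 — Series combination: Z_total = R + L + C = 22.8 - j166.9 Ω = 168.4∠-82.2° Ω.
Step 4 — Source phasor: V = 110∠30.0° V = 95.26 + j55 V.
Step 5 — Ohm's law: I = V / Z_total = (95.26 + j55) / (22.8 - j166.9) = -0.247 + j0.6046 A.
Step 6 — Convert to polar: |I| = 0.6531 A, ∠I = 112.2°.

I = 0.6531∠112.2° A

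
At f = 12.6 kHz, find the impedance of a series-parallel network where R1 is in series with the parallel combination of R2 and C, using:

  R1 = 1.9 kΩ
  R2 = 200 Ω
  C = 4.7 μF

Step 1 — Angular frequency: ω = 2π·f = 2π·1.26e+04 = 7.917e+04 rad/s.
Step 2 — Component impedances:
  R1: Z = R = 1900 Ω
  R2: Z = R = 200 Ω
  C: Z = 1/(jωC) = -j/(ω·C) = 0 - j2.688 Ω
Step 3 — Parallel branch: R2 || C = 1/(1/R2 + 1/C) = 0.03611 - j2.687 Ω.
Step 4 — Series with R1: Z_total = R1 + (R2 || C) = 1900 - j2.687 Ω = 1900∠-0.1° Ω.

Z = 1900 - j2.687 Ω = 1900∠-0.1° Ω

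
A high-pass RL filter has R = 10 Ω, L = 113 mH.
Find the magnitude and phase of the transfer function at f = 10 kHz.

Step 1 — Angular frequency: ω = 2π·1e+04 = 6.283e+04 rad/s.
Step 2 — Transfer function: H(jω) = jωL/(R + jωL).
Step 3 — Numerator jωL = j·7100; denominator R + jωL = 10 + j7100.
Step 4 — H = 1 + j0.001408.
Step 5 — Magnitude: |H| = 1 (-0.0 dB); phase: φ = 0.1°.

|H| = 1 (-0.0 dB), φ = 0.1°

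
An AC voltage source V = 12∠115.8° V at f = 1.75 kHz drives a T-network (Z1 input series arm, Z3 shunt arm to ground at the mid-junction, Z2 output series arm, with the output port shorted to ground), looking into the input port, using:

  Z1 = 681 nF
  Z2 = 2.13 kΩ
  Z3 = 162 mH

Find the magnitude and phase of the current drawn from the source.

Step 1 — Angular frequency: ω = 2π·f = 2π·1750 = 1.1e+04 rad/s.
Step 2 — Component impedances:
  Z1: Z = 1/(jωC) = -j/(ω·C) = 0 - j133.5 Ω
  Z2: Z = R = 2130 Ω
  Z3: Z = jωL = j·1.1e+04·0.162 = 0 + j1781 Ω
Step 3 — With the output port shorted to ground, the output series arm Z2 runs from the junction to ground; the shunt arm Z3 also runs from the junction to ground. They appear in parallel: Z3 || Z2 = 876.6 + j1048 Ω.
Step 4 — Series with input arm Z1: Z_in = Z1 + (Z3 || Z2) = 876.6 + j914.7 Ω = 1267∠46.2° Ω.
Step 5 — Source phasor: V = 12∠115.8° V = -5.223 + j10.8 V.
Step 6 — Ohm's law: I = V / Z_total = (-5.223 + j10.8) / (876.6 + j914.7) = 0.003304 + j0.008877 A.
Step 7 — Convert to polar: |I| = 0.009472 A, ∠I = 69.6°.

I = 0.009472∠69.6° A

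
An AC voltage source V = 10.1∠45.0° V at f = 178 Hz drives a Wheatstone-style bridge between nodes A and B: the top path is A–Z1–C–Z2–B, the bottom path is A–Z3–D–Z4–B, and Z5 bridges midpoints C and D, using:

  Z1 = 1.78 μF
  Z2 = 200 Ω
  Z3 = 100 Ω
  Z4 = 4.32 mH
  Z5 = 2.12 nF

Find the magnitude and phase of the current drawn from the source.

Step 1 — Angular frequency: ω = 2π·f = 2π·178 = 1118 rad/s.
Step 2 — Component impedances:
  Z1: Z = 1/(jωC) = -j/(ω·C) = 0 - j502.3 Ω
  Z2: Z = R = 200 Ω
  Z3: Z = R = 100 Ω
  Z4: Z = jωL = j·1118·0.00432 = 0 + j4.832 Ω
  Z5: Z = 1/(jωC) = -j/(ω·C) = 0 - j4.218e+05 Ω
Step 3 — Bridge requires nodal analysis (the Z5 bridge couples midpoints C and D, so the two paths cannot be reduced to a simple series/parallel combination). Setting node B to ground and injecting 1 A at node A, the 3-node admittance system at A, C, D solves to V_A = Z_AB = 92.56 - j10.73 Ω = 93.18∠-6.6° Ω.
Step 4 — Source phasor: V = 10.1∠45.0° V = 7.142 + j7.142 V.
Step 5 — Ohm's law: I = V / Z_total = (7.142 + j7.142) / (92.56 - j10.73) = 0.06731 + j0.08496 A.
Step 6 — Convert to polar: |I| = 0.1084 A, ∠I = 51.6°.

I = 0.1084∠51.6° A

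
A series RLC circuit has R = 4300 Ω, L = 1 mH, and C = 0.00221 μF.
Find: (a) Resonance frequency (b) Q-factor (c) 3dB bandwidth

Step 1 — Resonance: ω₀ = 1/√(LC) = 1/√(0.001·2.21e-09) = 6.727e+05 rad/s.
Step 2 — f₀ = ω₀/(2π) = 1.071e+05 Hz.
Step 3 — Series Q: Q = ω₀L/R = 6.727e+05·0.001/4300 = 0.1564.
Step 4 — Bandwidth: Δω = ω₀/Q = 4.3e+06 rad/s; BW = Δω/(2π) = 6.844e+05 Hz.

(a) f₀ = 1.071e+05 Hz  (b) Q = 0.1564  (c) BW = 6.844e+05 Hz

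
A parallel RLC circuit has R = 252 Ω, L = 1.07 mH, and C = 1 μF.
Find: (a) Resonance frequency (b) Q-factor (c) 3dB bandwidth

Step 1 — Resonance: ω₀ = 1/√(LC) = 1/√(0.00107·1e-06) = 3.057e+04 rad/s.
Step 2 — f₀ = ω₀/(2π) = 4866 Hz.
Step 3 — Parallel Q: Q = R/(ω₀L) = 252/(3.057e+04·0.00107) = 7.704.
Step 4 — Bandwidth: Δω = ω₀/Q = 3968 rad/s; BW = Δω/(2π) = 631.6 Hz.

(a) f₀ = 4866 Hz  (b) Q = 7.704  (c) BW = 631.6 Hz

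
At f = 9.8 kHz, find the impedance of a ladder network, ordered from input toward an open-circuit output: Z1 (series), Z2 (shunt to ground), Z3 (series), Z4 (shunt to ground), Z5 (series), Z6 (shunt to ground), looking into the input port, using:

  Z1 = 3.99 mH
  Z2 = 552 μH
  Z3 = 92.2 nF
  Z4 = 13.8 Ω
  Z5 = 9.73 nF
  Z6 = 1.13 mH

Step 1 — Angular frequency: ω = 2π·f = 2π·9800 = 6.158e+04 rad/s.
Step 2 — Component impedances:
  Z1: Z = jωL = j·6.158e+04·0.00399 = 0 + j245.7 Ω
  Z2: Z = jωL = j·6.158e+04·0.000552 = 0 + j33.99 Ω
  Z3: Z = 1/(jωC) = -j/(ω·C) = 0 - j176.1 Ω
  Z4: Z = R = 13.8 Ω
  Z5: Z = 1/(jωC) = -j/(ω·C) = 0 - j1669 Ω
  Z6: Z = jωL = j·6.158e+04·0.00113 = 0 + j69.58 Ω
Step 3 — Ladder network (open output): work backward from the far end, alternating series and parallel combinations. Z_in = 0.7803 + j287.7 Ω = 287.7∠89.8° Ω.

Z = 0.7803 + j287.7 Ω = 287.7∠89.8° Ω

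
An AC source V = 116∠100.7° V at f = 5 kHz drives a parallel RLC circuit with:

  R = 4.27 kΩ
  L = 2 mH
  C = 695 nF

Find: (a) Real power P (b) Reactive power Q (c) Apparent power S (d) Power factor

Step 1 — Angular frequency: ω = 2π·f = 2π·5000 = 3.142e+04 rad/s.
Step 2 — Component impedances:
  R: Z = R = 4270 Ω
  L: Z = jωL = j·3.142e+04·0.002 = 0 + j62.83 Ω
  C: Z = 1/(jωC) = -j/(ω·C) = 0 - j45.8 Ω
Step 3 — Parallel combination: 1/Z_total = 1/R + 1/L + 1/C; Z_total = 6.675 - j168.7 Ω = 168.8∠-87.7° Ω.
Step 4 — Source phasor: V = 116∠100.7° V = -21.54 + j114 V.
Step 5 — Current: I = V / Z = -0.6797 - j0.1008 A = 0.6871∠-171.6° A.
Step 6 — Complex power: S = V·I* = 3.151 - j79.64 VA.
Step 7 — Real power: P = Re(S) = 3.151 W.
Step 8 — Reactive power: Q = Im(S) = -79.64 VAR.
Step 9 — Apparent power: |S| = 79.7 VA.
Step 10 — Power factor: PF = P/|S| = 0.03954 (leading).

(a) P = 3.151 W  (b) Q = -79.64 VAR  (c) S = 79.7 VA  (d) PF = 0.03954 (leading)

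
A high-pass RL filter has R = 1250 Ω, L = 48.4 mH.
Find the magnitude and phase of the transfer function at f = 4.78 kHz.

Step 1 — Angular frequency: ω = 2π·4780 = 3.003e+04 rad/s.
Step 2 — Transfer function: H(jω) = jωL/(R + jωL).
Step 3 — Numerator jωL = j·1454; denominator R + jωL = 1250 + j1454.
Step 4 — H = 0.5749 + j0.4944.
Step 5 — Magnitude: |H| = 0.7582 (-2.4 dB); phase: φ = 40.7°.

|H| = 0.7582 (-2.4 dB), φ = 40.7°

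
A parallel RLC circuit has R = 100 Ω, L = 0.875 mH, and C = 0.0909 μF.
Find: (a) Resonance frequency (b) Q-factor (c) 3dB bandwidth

Step 1 — Resonance: ω₀ = 1/√(LC) = 1/√(0.000875·9.09e-08) = 1.121e+05 rad/s.
Step 2 — f₀ = ω₀/(2π) = 1.785e+04 Hz.
Step 3 — Parallel Q: Q = R/(ω₀L) = 100/(1.121e+05·0.000875) = 1.019.
Step 4 — Bandwidth: Δω = ω₀/Q = 1.1e+05 rad/s; BW = Δω/(2π) = 1.751e+04 Hz.

(a) f₀ = 1.785e+04 Hz  (b) Q = 1.019  (c) BW = 1.751e+04 Hz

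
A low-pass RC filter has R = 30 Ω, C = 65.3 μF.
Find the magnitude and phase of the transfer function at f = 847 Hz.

Step 1 — Angular frequency: ω = 2π·847 = 5322 rad/s.
Step 2 — Transfer function: H(jω) = 1/(1 + jωRC).
Step 3 — Denominator: 1 + jωRC = 1 + j·5322·30·6.53e-05 = 1 + j10.43.
Step 4 — H = 0.009116 - j0.09504.
Step 5 — Magnitude: |H| = 0.09548 (-20.4 dB); phase: φ = -84.5°.

|H| = 0.09548 (-20.4 dB), φ = -84.5°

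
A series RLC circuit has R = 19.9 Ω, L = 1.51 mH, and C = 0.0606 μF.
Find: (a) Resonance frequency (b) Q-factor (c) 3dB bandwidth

Step 1 — Resonance: ω₀ = 1/√(LC) = 1/√(0.00151·6.06e-08) = 1.045e+05 rad/s.
Step 2 — f₀ = ω₀/(2π) = 1.664e+04 Hz.
Step 3 — Series Q: Q = ω₀L/R = 1.045e+05·0.00151/19.9 = 7.932.
Step 4 — Bandwidth: Δω = ω₀/Q = 1.318e+04 rad/s; BW = Δω/(2π) = 2097 Hz.

(a) f₀ = 1.664e+04 Hz  (b) Q = 7.932  (c) BW = 2097 Hz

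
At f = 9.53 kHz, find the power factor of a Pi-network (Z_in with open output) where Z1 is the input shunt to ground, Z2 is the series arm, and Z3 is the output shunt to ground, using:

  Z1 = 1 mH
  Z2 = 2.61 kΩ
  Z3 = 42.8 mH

Step 1 — Angular frequency: ω = 2π·f = 2π·9530 = 5.988e+04 rad/s.
Step 2 — Component impedances:
  Z1: Z = jωL = j·5.988e+04·0.001 = 0 + j59.88 Ω
  Z2: Z = R = 2610 Ω
  Z3: Z = jωL = j·5.988e+04·0.0428 = 0 + j2563 Ω
Step 3 — With open output, the series arm Z2 and the output shunt Z3 appear in series to ground: Z2 + Z3 = 2610 + j2563 Ω.
Step 4 — Parallel with input shunt Z1: Z_in = Z1 || (Z2 + Z3) = 0.6835 + j59.19 Ω = 59.2∠89.3° Ω.
Step 5 — Power factor: PF = cos(φ) = Re(Z)/|Z| = 0.6835/59.2 = 0.01155.
Step 6 — Type: Im(Z) = 59.19 ⇒ lagging (phase φ = 89.3°).

PF = 0.01155 (lagging, φ = 89.3°)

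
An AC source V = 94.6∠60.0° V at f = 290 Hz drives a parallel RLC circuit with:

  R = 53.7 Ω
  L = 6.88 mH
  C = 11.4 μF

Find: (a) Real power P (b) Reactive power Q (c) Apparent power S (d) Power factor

Step 1 — Angular frequency: ω = 2π·f = 2π·290 = 1822 rad/s.
Step 2 — Component impedances:
  R: Z = R = 53.7 Ω
  L: Z = jωL = j·1822·0.00688 = 0 + j12.54 Ω
  C: Z = 1/(jωC) = -j/(ω·C) = 0 - j48.14 Ω
Step 3 — Parallel combination: 1/Z_total = 1/R + 1/L + 1/C; Z_total = 4.865 + j15.41 Ω = 16.16∠72.5° Ω.
Step 4 — Source phasor: V = 94.6∠60.0° V = 47.3 + j81.93 V.
Step 5 — Current: I = V / Z = 5.714 - j1.265 A = 5.853∠-12.5° A.
Step 6 — Complex power: S = V·I* = 166.7 + j528 VA.
Step 7 — Real power: P = Re(S) = 166.7 W.
Step 8 — Reactive power: Q = Im(S) = 528 VAR.
Step 9 — Apparent power: |S| = 553.6 VA.
Step 10 — Power factor: PF = P/|S| = 0.301 (lagging).

(a) P = 166.7 W  (b) Q = 528 VAR  (c) S = 553.6 VA  (d) PF = 0.301 (lagging)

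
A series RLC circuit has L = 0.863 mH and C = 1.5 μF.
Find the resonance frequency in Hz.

Step 1 — Resonance condition Im(Z)=0 gives ω₀ = 1/√(LC).
Step 2 — ω₀ = 1/√(0.000863·1.5e-06) = 2.779e+04 rad/s.
Step 3 — f₀ = ω₀/(2π) = 4424 Hz.

f₀ = 4424 Hz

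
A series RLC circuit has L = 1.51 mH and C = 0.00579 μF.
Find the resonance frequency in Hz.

Step 1 — Resonance condition Im(Z)=0 gives ω₀ = 1/√(LC).
Step 2 — ω₀ = 1/√(0.00151·5.79e-09) = 3.382e+05 rad/s.
Step 3 — f₀ = ω₀/(2π) = 5.383e+04 Hz.

f₀ = 5.383e+04 Hz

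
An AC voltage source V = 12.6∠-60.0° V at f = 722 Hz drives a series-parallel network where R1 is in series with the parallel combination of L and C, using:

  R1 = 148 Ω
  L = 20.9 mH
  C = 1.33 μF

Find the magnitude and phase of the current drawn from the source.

Step 1 — Angular frequency: ω = 2π·f = 2π·722 = 4536 rad/s.
Step 2 — Component impedances:
  R1: Z = R = 148 Ω
  L: Z = jωL = j·4536·0.0209 = 0 + j94.81 Ω
  C: Z = 1/(jωC) = -j/(ω·C) = 0 - j165.7 Ω
Step 3 — Parallel branch: L || C = 1/(1/L + 1/C) = 0 + j221.5 Ω.
Step 4 — Series with R1: Z_total = R1 + (L || C) = 148 + j221.5 Ω = 266.4∠56.3° Ω.
Step 5 — Source phasor: V = 12.6∠-60.0° V = 6.3 - j10.91 V.
Step 6 — Ohm's law: I = V / Z_total = (6.3 - j10.91) / (148 + j221.5) = -0.02092 - j0.04241 A.
Step 7 — Convert to polar: |I| = 0.04729 A, ∠I = -116.3°.

I = 0.04729∠-116.3° A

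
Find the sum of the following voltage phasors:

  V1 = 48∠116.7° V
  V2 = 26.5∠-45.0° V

Step 1 — Convert each phasor to rectangular form:
  V1 = 48·(cos(116.7°) + j·sin(116.7°)) = -21.57 + j42.88 V
  V2 = 26.5·(cos(-45.0°) + j·sin(-45.0°)) = 18.74 - j18.74 V
Step 2 — Sum components: V_total = -2.829 + j24.14 V.
Step 3 — Convert to polar: |V_total| = 24.31 V, ∠V_total = 96.7°.

V_total = 24.31∠96.7° V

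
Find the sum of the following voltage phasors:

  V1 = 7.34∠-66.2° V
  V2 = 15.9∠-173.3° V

Step 1 — Convert each phasor to rectangular form:
  V1 = 7.34·(cos(-66.2°) + j·sin(-66.2°)) = 2.962 - j6.716 V
  V2 = 15.9·(cos(-173.3°) + j·sin(-173.3°)) = -15.79 - j1.855 V
Step 2 — Sum components: V_total = -12.83 - j8.571 V.
Step 3 — Convert to polar: |V_total| = 15.43 V, ∠V_total = -146.3°.

V_total = 15.43∠-146.3° V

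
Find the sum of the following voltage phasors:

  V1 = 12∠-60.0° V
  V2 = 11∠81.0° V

Step 1 — Convert each phasor to rectangular form:
  V1 = 12·(cos(-60.0°) + j·sin(-60.0°)) = 6 - j10.39 V
  V2 = 11·(cos(81.0°) + j·sin(81.0°)) = 1.721 + j10.86 V
Step 2 — Sum components: V_total = 7.721 + j0.4723 V.
Step 3 — Convert to polar: |V_total| = 7.735 V, ∠V_total = 3.5°.

V_total = 7.735∠3.5° V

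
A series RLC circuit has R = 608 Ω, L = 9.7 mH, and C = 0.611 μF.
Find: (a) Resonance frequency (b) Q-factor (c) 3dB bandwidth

Step 1 — Resonance: ω₀ = 1/√(LC) = 1/√(0.0097·6.11e-07) = 1.299e+04 rad/s.
Step 2 — f₀ = ω₀/(2π) = 2067 Hz.
Step 3 — Series Q: Q = ω₀L/R = 1.299e+04·0.0097/608 = 0.2072.
Step 4 — Bandwidth: Δω = ω₀/Q = 6.268e+04 rad/s; BW = Δω/(2π) = 9976 Hz.

(a) f₀ = 2067 Hz  (b) Q = 0.2072  (c) BW = 9976 Hz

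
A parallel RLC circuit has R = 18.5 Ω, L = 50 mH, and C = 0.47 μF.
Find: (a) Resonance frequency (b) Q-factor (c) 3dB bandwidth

Step 1 — Resonance: ω₀ = 1/√(LC) = 1/√(0.05·4.7e-07) = 6523 rad/s.
Step 2 — f₀ = ω₀/(2π) = 1038 Hz.
Step 3 — Parallel Q: Q = R/(ω₀L) = 18.5/(6523·0.05) = 0.05672.
Step 4 — Bandwidth: Δω = ω₀/Q = 1.15e+05 rad/s; BW = Δω/(2π) = 1.83e+04 Hz.

(a) f₀ = 1038 Hz  (b) Q = 0.05672  (c) BW = 1.83e+04 Hz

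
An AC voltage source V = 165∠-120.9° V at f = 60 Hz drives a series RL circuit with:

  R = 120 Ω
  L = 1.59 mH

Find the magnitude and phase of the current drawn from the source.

Step 1 — Angular frequency: ω = 2π·f = 2π·60 = 377 rad/s.
Step 2 — Component impedances:
  R: Z = R = 120 Ω
  L: Z = jωL = j·377·0.00159 = 0 + j0.5994 Ω
Step 3 — Series combination: Z_total = R + L = 120 + j0.5994 Ω = 120∠0.3° Ω.
Step 4 — Source phasor: V = 165∠-120.9° V = -84.73 - j141.6 V.
Step 5 — Ohm's law: I = V / Z_total = (-84.73 - j141.6) / (120 + j0.5994) = -0.712 - j1.176 A.
Step 6 — Convert to polar: |I| = 1.375 A, ∠I = -121.2°.

I = 1.375∠-121.2° A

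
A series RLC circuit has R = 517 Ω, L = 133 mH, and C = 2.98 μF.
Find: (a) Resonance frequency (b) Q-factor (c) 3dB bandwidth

Step 1 — Resonance condition Im(Z)=0 gives ω₀ = 1/√(LC).
Step 2 — ω₀ = 1/√(0.133·2.98e-06) = 1588 rad/s.
Step 3 — f₀ = ω₀/(2π) = 252.8 Hz.
Step 4 — Series Q: Q = ω₀L/R = 1588·0.133/517 = 0.4086.
Step 5 — 3dB bandwidth: Δω = ω₀/Q = 3887 rad/s; BW = Δω/(2π) = 618.7 Hz.

(a) f₀ = 252.8 Hz  (b) Q = 0.4086  (c) BW = 618.7 Hz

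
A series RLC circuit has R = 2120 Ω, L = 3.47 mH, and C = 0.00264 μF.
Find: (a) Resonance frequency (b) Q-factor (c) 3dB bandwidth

Step 1 — Resonance condition Im(Z)=0 gives ω₀ = 1/√(LC).
Step 2 — ω₀ = 1/√(0.00347·2.64e-09) = 3.304e+05 rad/s.
Step 3 — f₀ = ω₀/(2π) = 5.258e+04 Hz.
Step 4 — Series Q: Q = ω₀L/R = 3.304e+05·0.00347/2120 = 0.5408.
Step 5 — 3dB bandwidth: Δω = ω₀/Q = 6.11e+05 rad/s; BW = Δω/(2π) = 9.724e+04 Hz.

(a) f₀ = 5.258e+04 Hz  (b) Q = 0.5408  (c) BW = 9.724e+04 Hz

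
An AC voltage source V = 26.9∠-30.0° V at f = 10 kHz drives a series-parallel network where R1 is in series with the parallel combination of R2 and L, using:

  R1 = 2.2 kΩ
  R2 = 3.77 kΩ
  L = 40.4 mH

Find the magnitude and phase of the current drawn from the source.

Step 1 — Angular frequency: ω = 2π·f = 2π·1e+04 = 6.283e+04 rad/s.
Step 2 — Component impedances:
  R1: Z = R = 2200 Ω
  R2: Z = R = 3770 Ω
  L: Z = jωL = j·6.283e+04·0.0404 = 0 + j2538 Ω
Step 3 — Parallel branch: R2 || L = 1/(1/R2 + 1/L) = 1176 + j1747 Ω.
Step 4 — Series with R1: Z_total = R1 + (R2 || L) = 3376 + j1747 Ω = 3801∠27.4° Ω.
Step 5 — Source phasor: V = 26.9∠-30.0° V = 23.3 - j13.45 V.
Step 6 — Ohm's law: I = V / Z_total = (23.3 - j13.45) / (3376 + j1747) = 0.003818 - j0.005959 A.
Step 7 — Convert to polar: |I| = 0.007077 A, ∠I = -57.4°.

I = 0.007077∠-57.4° A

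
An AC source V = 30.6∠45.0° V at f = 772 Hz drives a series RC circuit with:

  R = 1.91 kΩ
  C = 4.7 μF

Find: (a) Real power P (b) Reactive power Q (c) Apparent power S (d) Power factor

Step 1 — Angular frequency: ω = 2π·f = 2π·772 = 4851 rad/s.
Step 2 — Component impedances:
  R: Z = R = 1910 Ω
  C: Z = 1/(jωC) = -j/(ω·C) = 0 - j43.86 Ω
Step 3 — Series combination: Z_total = R + C = 1910 - j43.86 Ω = 1911∠-1.3° Ω.
Step 4 — Source phasor: V = 30.6∠45.0° V = 21.64 + j21.64 V.
Step 5 — Current: I = V / Z = 0.01106 + j0.01158 A = 0.01602∠46.3° A.
Step 6 — Complex power: S = V·I* = 0.49 - j0.01125 VA.
Step 7 — Real power: P = Re(S) = 0.49 W.
Step 8 — Reactive power: Q = Im(S) = -0.01125 VAR.
Step 9 — Apparent power: |S| = 0.4901 VA.
Step 10 — Power factor: PF = P/|S| = 0.9997 (leading).

(a) P = 0.49 W  (b) Q = -0.01125 VAR  (c) S = 0.4901 VA  (d) PF = 0.9997 (leading)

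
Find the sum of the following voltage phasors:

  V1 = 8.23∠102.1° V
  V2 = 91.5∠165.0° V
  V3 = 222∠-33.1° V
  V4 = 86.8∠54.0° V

Step 1 — Convert each phasor to rectangular form:
  V1 = 8.23·(cos(102.1°) + j·sin(102.1°)) = -1.725 + j8.047 V
  V2 = 91.5·(cos(165.0°) + j·sin(165.0°)) = -88.38 + j23.68 V
  V3 = 222·(cos(-33.1°) + j·sin(-33.1°)) = 186 - j121.2 V
  V4 = 86.8·(cos(54.0°) + j·sin(54.0°)) = 51.02 + j70.22 V
Step 2 — Sum components: V_total = 146.9 - j19.28 V.
Step 3 — Convert to polar: |V_total| = 148.1 V, ∠V_total = -7.5°.

V_total = 148.1∠-7.5° V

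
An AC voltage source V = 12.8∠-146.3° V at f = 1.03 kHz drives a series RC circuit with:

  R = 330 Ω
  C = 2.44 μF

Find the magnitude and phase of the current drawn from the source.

Step 1 — Angular frequency: ω = 2π·f = 2π·1030 = 6472 rad/s.
Step 2 — Component impedances:
  R: Z = R = 330 Ω
  C: Z = 1/(jωC) = -j/(ω·C) = 0 - j63.33 Ω
Step 3 — Series combination: Z_total = R + C = 330 - j63.33 Ω = 336∠-10.9° Ω.
Step 4 — Source phasor: V = 12.8∠-146.3° V = -10.65 - j7.102 V.
Step 5 — Ohm's law: I = V / Z_total = (-10.65 - j7.102) / (330 - j63.33) = -0.02714 - j0.02673 A.
Step 6 — Convert to polar: |I| = 0.03809 A, ∠I = -135.4°.

I = 0.03809∠-135.4° A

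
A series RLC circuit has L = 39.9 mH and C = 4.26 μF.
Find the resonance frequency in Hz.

Step 1 — Resonance condition Im(Z)=0 gives ω₀ = 1/√(LC).
Step 2 — ω₀ = 1/√(0.0399·4.26e-06) = 2426 rad/s.
Step 3 — f₀ = ω₀/(2π) = 386 Hz.

f₀ = 386 Hz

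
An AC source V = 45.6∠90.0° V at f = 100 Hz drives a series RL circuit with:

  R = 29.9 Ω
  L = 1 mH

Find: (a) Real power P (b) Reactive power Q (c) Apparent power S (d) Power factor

Step 1 — Angular frequency: ω = 2π·f = 2π·100 = 628.3 rad/s.
Step 2 — Component impedances:
  R: Z = R = 29.9 Ω
  L: Z = jωL = j·628.3·0.001 = 0 + j0.6283 Ω
Step 3 — Series combination: Z_total = R + L = 29.9 + j0.6283 Ω = 29.91∠1.2° Ω.
Step 4 — Source phasor: V = 45.6∠90.0° V = 0 + j45.6 V.
Step 5 — Current: I = V / Z = 0.03203 + j1.524 A = 1.525∠88.8° A.
Step 6 — Complex power: S = V·I* = 69.51 + j1.461 VA.
Step 7 — Real power: P = Re(S) = 69.51 W.
Step 8 — Reactive power: Q = Im(S) = 1.461 VAR.
Step 9 — Apparent power: |S| = 69.53 VA.
Step 10 — Power factor: PF = P/|S| = 0.9998 (lagging).

(a) P = 69.51 W  (b) Q = 1.461 VAR  (c) S = 69.53 VA  (d) PF = 0.9998 (lagging)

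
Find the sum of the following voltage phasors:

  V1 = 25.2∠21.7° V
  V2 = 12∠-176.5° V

Step 1 — Convert each phasor to rectangular form:
  V1 = 25.2·(cos(21.7°) + j·sin(21.7°)) = 23.41 + j9.318 V
  V2 = 12·(cos(-176.5°) + j·sin(-176.5°)) = -11.98 - j0.7326 V
Step 2 — Sum components: V_total = 11.44 + j8.585 V.
Step 3 — Convert to polar: |V_total| = 14.3 V, ∠V_total = 36.9°.

V_total = 14.3∠36.9° V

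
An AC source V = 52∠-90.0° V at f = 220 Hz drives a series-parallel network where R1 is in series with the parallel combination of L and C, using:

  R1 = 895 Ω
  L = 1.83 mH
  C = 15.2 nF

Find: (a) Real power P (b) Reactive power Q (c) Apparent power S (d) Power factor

Step 1 — Angular frequency: ω = 2π·f = 2π·220 = 1382 rad/s.
Step 2 — Component impedances:
  R1: Z = R = 895 Ω
  L: Z = jωL = j·1382·0.00183 = 0 + j2.53 Ω
  C: Z = 1/(jωC) = -j/(ω·C) = 0 - j4.759e+04 Ω
Step 3 — Parallel branch: L || C = 1/(1/L + 1/C) = 0 + j2.53 Ω.
Step 4 — Series with R1: Z_total = R1 + (L || C) = 895 + j2.53 Ω = 895∠0.2° Ω.
Step 5 — Source phasor: V = 52∠-90.0° V = 0 - j52 V.
Step 6 — Current: I = V / Z = -0.0001642 - j0.0581 A = 0.0581∠-90.2° A.
Step 7 — Complex power: S = V·I* = 3.021 + j0.00854 VA.
Step 8 — Real power: P = Re(S) = 3.021 W.
Step 9 — Reactive power: Q = Im(S) = 0.00854 VAR.
Step 10 — Apparent power: |S| = 3.021 VA.
Step 11 — Power factor: PF = P/|S| = 1 (lagging).

(a) P = 3.021 W  (b) Q = 0.00854 VAR  (c) S = 3.021 VA  (d) PF = 1 (lagging)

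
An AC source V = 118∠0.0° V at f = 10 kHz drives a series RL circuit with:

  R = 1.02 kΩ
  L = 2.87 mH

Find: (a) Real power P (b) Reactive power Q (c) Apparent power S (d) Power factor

Step 1 — Angular frequency: ω = 2π·f = 2π·1e+04 = 6.283e+04 rad/s.
Step 2 — Component impedances:
  R: Z = R = 1020 Ω
  L: Z = jωL = j·6.283e+04·0.00287 = 0 + j180.3 Ω
Step 3 — Series combination: Z_total = R + L = 1020 + j180.3 Ω = 1036∠10.0° Ω.
Step 4 — Source phasor: V = 118∠0.0° V = 118 V.
Step 5 — Current: I = V / Z = 0.1122 - j0.01983 A = 0.1139∠-10.0° A.
Step 6 — Complex power: S = V·I* = 13.24 + j2.34 VA.
Step 7 — Real power: P = Re(S) = 13.24 W.
Step 8 — Reactive power: Q = Im(S) = 2.34 VAR.
Step 9 — Apparent power: |S| = 13.44 VA.
Step 10 — Power factor: PF = P/|S| = 0.9847 (lagging).

(a) P = 13.24 W  (b) Q = 2.34 VAR  (c) S = 13.44 VA  (d) PF = 0.9847 (lagging)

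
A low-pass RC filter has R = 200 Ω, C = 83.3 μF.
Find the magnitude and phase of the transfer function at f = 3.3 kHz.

Step 1 — Angular frequency: ω = 2π·3300 = 2.073e+04 rad/s.
Step 2 — Transfer function: H(jω) = 1/(1 + jωRC).
Step 3 — Denominator: 1 + jωRC = 1 + j·2.073e+04·200·8.33e-05 = 1 + j345.4.
Step 4 — H = 8.38e-06 - j0.002895.
Step 5 — Magnitude: |H| = 0.002895 (-50.8 dB); phase: φ = -89.8°.

|H| = 0.002895 (-50.8 dB), φ = -89.8°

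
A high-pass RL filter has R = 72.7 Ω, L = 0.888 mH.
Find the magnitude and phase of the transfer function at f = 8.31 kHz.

Step 1 — Angular frequency: ω = 2π·8310 = 5.221e+04 rad/s.
Step 2 — Transfer function: H(jω) = jωL/(R + jωL).
Step 3 — Numerator jωL = j·46.37; denominator R + jωL = 72.7 + j46.37.
Step 4 — H = 0.2891 + j0.4534.
Step 5 — Magnitude: |H| = 0.5377 (-5.4 dB); phase: φ = 57.5°.

|H| = 0.5377 (-5.4 dB), φ = 57.5°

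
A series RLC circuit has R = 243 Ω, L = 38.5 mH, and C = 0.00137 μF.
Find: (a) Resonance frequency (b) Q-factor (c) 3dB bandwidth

Step 1 — Resonance: ω₀ = 1/√(LC) = 1/√(0.0385·1.37e-09) = 1.377e+05 rad/s.
Step 2 — f₀ = ω₀/(2π) = 2.191e+04 Hz.
Step 3 — Series Q: Q = ω₀L/R = 1.377e+05·0.0385/243 = 21.82.
Step 4 — Bandwidth: Δω = ω₀/Q = 6312 rad/s; BW = Δω/(2π) = 1005 Hz.

(a) f₀ = 2.191e+04 Hz  (b) Q = 21.82  (c) BW = 1005 Hz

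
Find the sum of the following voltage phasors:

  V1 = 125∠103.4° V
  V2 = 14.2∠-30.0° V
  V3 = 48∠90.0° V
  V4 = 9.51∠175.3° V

Step 1 — Convert each phasor to rectangular form:
  V1 = 125·(cos(103.4°) + j·sin(103.4°)) = -28.97 + j121.6 V
  V2 = 14.2·(cos(-30.0°) + j·sin(-30.0°)) = 12.3 - j7.1 V
  V3 = 48·(cos(90.0°) + j·sin(90.0°)) = 0 + j48 V
  V4 = 9.51·(cos(175.3°) + j·sin(175.3°)) = -9.478 + j0.7792 V
Step 2 — Sum components: V_total = -26.15 + j163.3 V.
Step 3 — Convert to polar: |V_total| = 165.4 V, ∠V_total = 99.1°.

V_total = 165.4∠99.1° V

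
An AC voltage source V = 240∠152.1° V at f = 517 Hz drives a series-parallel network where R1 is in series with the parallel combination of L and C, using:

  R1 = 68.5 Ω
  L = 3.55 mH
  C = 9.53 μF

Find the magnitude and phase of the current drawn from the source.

Step 1 — Angular frequency: ω = 2π·f = 2π·517 = 3248 rad/s.
Step 2 — Component impedances:
  R1: Z = R = 68.5 Ω
  L: Z = jωL = j·3248·0.00355 = 0 + j11.53 Ω
  C: Z = 1/(jωC) = -j/(ω·C) = 0 - j32.3 Ω
Step 3 — Parallel branch: L || C = 1/(1/L + 1/C) = 0 + j17.93 Ω.
Step 4 — Series with R1: Z_total = R1 + (L || C) = 68.5 + j17.93 Ω = 70.81∠14.7° Ω.
Step 5 — Source phasor: V = 240∠152.1° V = -212.1 + j112.3 V.
Step 6 — Ohm's law: I = V / Z_total = (-212.1 + j112.3) / (68.5 + j17.93) = -2.496 + j2.293 A.
Step 7 — Convert to polar: |I| = 3.389 A, ∠I = 137.4°.

I = 3.389∠137.4° A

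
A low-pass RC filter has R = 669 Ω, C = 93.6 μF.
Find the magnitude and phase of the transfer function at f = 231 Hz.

Step 1 — Angular frequency: ω = 2π·231 = 1451 rad/s.
Step 2 — Transfer function: H(jω) = 1/(1 + jωRC).
Step 3 — Denominator: 1 + jωRC = 1 + j·1451·669·9.36e-05 = 1 + j90.89.
Step 4 — H = 0.000121 - j0.011.
Step 5 — Magnitude: |H| = 0.011 (-39.2 dB); phase: φ = -89.4°.

|H| = 0.011 (-39.2 dB), φ = -89.4°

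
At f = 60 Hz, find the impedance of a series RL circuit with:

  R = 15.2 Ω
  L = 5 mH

Step 1 — Angular frequency: ω = 2π·f = 2π·60 = 377 rad/s.
Step 2 — Component impedances:
  R: Z = R = 15.2 Ω
  L: Z = jωL = j·377·0.005 = 0 + j1.885 Ω
Step 3 — Series combination: Z_total = R + L = 15.2 + j1.885 Ω = 15.32∠7.1° Ω.

Z = 15.2 + j1.885 Ω = 15.32∠7.1° Ω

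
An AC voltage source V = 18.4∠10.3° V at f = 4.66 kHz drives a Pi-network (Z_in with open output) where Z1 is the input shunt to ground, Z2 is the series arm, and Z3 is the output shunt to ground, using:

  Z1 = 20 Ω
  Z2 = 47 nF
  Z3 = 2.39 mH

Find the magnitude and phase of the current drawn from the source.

Step 1 — Angular frequency: ω = 2π·f = 2π·4660 = 2.928e+04 rad/s.
Step 2 — Component impedances:
  Z1: Z = R = 20 Ω
  Z2: Z = 1/(jωC) = -j/(ω·C) = 0 - j726.7 Ω
  Z3: Z = jωL = j·2.928e+04·0.00239 = 0 + j69.98 Ω
Step 3 — With open output, the series arm Z2 and the output shunt Z3 appear in series to ground: Z2 + Z3 = 0 - j656.7 Ω.
Step 4 — Parallel with input shunt Z1: Z_in = Z1 || (Z2 + Z3) = 19.98 - j0.6086 Ω = 19.99∠-1.7° Ω.
Step 5 — Source phasor: V = 18.4∠10.3° V = 18.1 + j3.29 V.
Step 6 — Ohm's law: I = V / Z_total = (18.1 + j3.29) / (19.98 - j0.6086) = 0.9002 + j0.1921 A.
Step 7 — Convert to polar: |I| = 0.9204 A, ∠I = 12.0°.

I = 0.9204∠12.0° A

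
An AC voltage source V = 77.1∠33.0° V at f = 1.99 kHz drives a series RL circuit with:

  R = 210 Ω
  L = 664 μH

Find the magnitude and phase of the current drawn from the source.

Step 1 — Angular frequency: ω = 2π·f = 2π·1990 = 1.25e+04 rad/s.
Step 2 — Component impedances:
  R: Z = R = 210 Ω
  L: Z = jωL = j·1.25e+04·0.000664 = 0 + j8.302 Ω
Step 3 — Series combination: Z_total = R + L = 210 + j8.302 Ω = 210.2∠2.3° Ω.
Step 4 — Source phasor: V = 77.1∠33.0° V = 64.66 + j41.99 V.
Step 5 — Ohm's law: I = V / Z_total = (64.66 + j41.99) / (210 + j8.302) = 0.3153 + j0.1875 A.
Step 6 — Convert to polar: |I| = 0.3669 A, ∠I = 30.7°.

I = 0.3669∠30.7° A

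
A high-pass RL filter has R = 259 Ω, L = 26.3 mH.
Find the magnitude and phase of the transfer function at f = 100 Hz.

Step 1 — Angular frequency: ω = 2π·100 = 628.3 rad/s.
Step 2 — Transfer function: H(jω) = jωL/(R + jωL).
Step 3 — Numerator jωL = j·16.52; denominator R + jωL = 259 + j16.52.
Step 4 — H = 0.004054 + j0.06354.
Step 5 — Magnitude: |H| = 0.06367 (-23.9 dB); phase: φ = 86.3°.

|H| = 0.06367 (-23.9 dB), φ = 86.3°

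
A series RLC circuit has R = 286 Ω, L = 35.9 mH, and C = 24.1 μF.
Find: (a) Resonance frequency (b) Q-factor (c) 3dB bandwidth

Step 1 — Resonance condition Im(Z)=0 gives ω₀ = 1/√(LC).
Step 2 — ω₀ = 1/√(0.0359·2.41e-05) = 1075 rad/s.
Step 3 — f₀ = ω₀/(2π) = 171.1 Hz.
Step 4 — Series Q: Q = ω₀L/R = 1075·0.0359/286 = 0.1349.
Step 5 — 3dB bandwidth: Δω = ω₀/Q = 7967 rad/s; BW = Δω/(2π) = 1268 Hz.

(a) f₀ = 171.1 Hz  (b) Q = 0.1349  (c) BW = 1268 Hz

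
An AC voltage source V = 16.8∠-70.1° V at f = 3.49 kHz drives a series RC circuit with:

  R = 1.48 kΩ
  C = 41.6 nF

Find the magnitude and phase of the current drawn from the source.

Step 1 — Angular frequency: ω = 2π·f = 2π·3490 = 2.193e+04 rad/s.
Step 2 — Component impedances:
  R: Z = R = 1480 Ω
  C: Z = 1/(jωC) = -j/(ω·C) = 0 - j1096 Ω
Step 3 — Series combination: Z_total = R + C = 1480 - j1096 Ω = 1842∠-36.5° Ω.
Step 4 — Source phasor: V = 16.8∠-70.1° V = 5.718 - j15.8 V.
Step 5 — Ohm's law: I = V / Z_total = (5.718 - j15.8) / (1480 - j1096) = 0.0076 - j0.005044 A.
Step 6 — Convert to polar: |I| = 0.009122 A, ∠I = -33.6°.

I = 0.009122∠-33.6° A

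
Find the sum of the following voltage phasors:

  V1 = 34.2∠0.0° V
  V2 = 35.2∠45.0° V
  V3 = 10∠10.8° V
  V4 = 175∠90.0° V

Step 1 — Convert each phasor to rectangular form:
  V1 = 34.2·(cos(0.0°) + j·sin(0.0°)) = 34.2 V
  V2 = 35.2·(cos(45.0°) + j·sin(45.0°)) = 24.89 + j24.89 V
  V3 = 10·(cos(10.8°) + j·sin(10.8°)) = 9.823 + j1.874 V
  V4 = 175·(cos(90.0°) + j·sin(90.0°)) = 0 + j175 V
Step 2 — Sum components: V_total = 68.91 + j201.8 V.
Step 3 — Convert to polar: |V_total| = 213.2 V, ∠V_total = 71.1°.

V_total = 213.2∠71.1° V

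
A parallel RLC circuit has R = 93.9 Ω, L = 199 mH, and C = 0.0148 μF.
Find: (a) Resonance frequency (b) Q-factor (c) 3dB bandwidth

Step 1 — Resonance: ω₀ = 1/√(LC) = 1/√(0.199·1.48e-08) = 1.843e+04 rad/s.
Step 2 — f₀ = ω₀/(2π) = 2933 Hz.
Step 3 — Parallel Q: Q = R/(ω₀L) = 93.9/(1.843e+04·0.199) = 0.02561.
Step 4 — Bandwidth: Δω = ω₀/Q = 7.196e+05 rad/s; BW = Δω/(2π) = 1.145e+05 Hz.

(a) f₀ = 2933 Hz  (b) Q = 0.02561  (c) BW = 1.145e+05 Hz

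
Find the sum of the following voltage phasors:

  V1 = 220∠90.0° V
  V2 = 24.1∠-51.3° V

Step 1 — Convert each phasor to rectangular form:
  V1 = 220·(cos(90.0°) + j·sin(90.0°)) = 0 + j220 V
  V2 = 24.1·(cos(-51.3°) + j·sin(-51.3°)) = 15.07 - j18.81 V
Step 2 — Sum components: V_total = 15.07 + j201.2 V.
Step 3 — Convert to polar: |V_total| = 201.8 V, ∠V_total = 85.7°.

V_total = 201.8∠85.7° V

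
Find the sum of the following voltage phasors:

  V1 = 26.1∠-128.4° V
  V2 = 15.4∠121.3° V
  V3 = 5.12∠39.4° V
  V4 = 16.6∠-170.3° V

Step 1 — Convert each phasor to rectangular form:
  V1 = 26.1·(cos(-128.4°) + j·sin(-128.4°)) = -16.21 - j20.45 V
  V2 = 15.4·(cos(121.3°) + j·sin(121.3°)) = -8.001 + j13.16 V
  V3 = 5.12·(cos(39.4°) + j·sin(39.4°)) = 3.956 + j3.25 V
  V4 = 16.6·(cos(-170.3°) + j·sin(-170.3°)) = -16.36 - j2.797 V
Step 2 — Sum components: V_total = -36.62 - j6.843 V.
Step 3 — Convert to polar: |V_total| = 37.25 V, ∠V_total = -169.4°.

V_total = 37.25∠-169.4° V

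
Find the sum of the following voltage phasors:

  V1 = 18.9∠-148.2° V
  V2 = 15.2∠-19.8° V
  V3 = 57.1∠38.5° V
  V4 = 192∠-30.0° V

Step 1 — Convert each phasor to rectangular form:
  V1 = 18.9·(cos(-148.2°) + j·sin(-148.2°)) = -16.06 - j9.959 V
  V2 = 15.2·(cos(-19.8°) + j·sin(-19.8°)) = 14.3 - j5.149 V
  V3 = 57.1·(cos(38.5°) + j·sin(38.5°)) = 44.69 + j35.55 V
  V4 = 192·(cos(-30.0°) + j·sin(-30.0°)) = 166.3 - j96 V
Step 2 — Sum components: V_total = 209.2 - j75.56 V.
Step 3 — Convert to polar: |V_total| = 222.4 V, ∠V_total = -19.9°.

V_total = 222.4∠-19.9° V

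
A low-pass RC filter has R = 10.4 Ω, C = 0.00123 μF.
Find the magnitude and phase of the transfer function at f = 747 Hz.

Step 1 — Angular frequency: ω = 2π·747 = 4694 rad/s.
Step 2 — Transfer function: H(jω) = 1/(1 + jωRC).
Step 3 — Denominator: 1 + jωRC = 1 + j·4694·10.4·1.23e-09 = 1 + j6.004e-05.
Step 4 — H = 1 - j6.004e-05.
Step 5 — Magnitude: |H| = 1 (-0.0 dB); phase: φ = -0.0°.

|H| = 1 (-0.0 dB), φ = -0.0°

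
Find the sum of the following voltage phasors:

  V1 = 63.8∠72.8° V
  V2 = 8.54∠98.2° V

Step 1 — Convert each phasor to rectangular form:
  V1 = 63.8·(cos(72.8°) + j·sin(72.8°)) = 18.87 + j60.95 V
  V2 = 8.54·(cos(98.2°) + j·sin(98.2°)) = -1.218 + j8.453 V
Step 2 — Sum components: V_total = 17.65 + j69.4 V.
Step 3 — Convert to polar: |V_total| = 71.61 V, ∠V_total = 75.7°.

V_total = 71.61∠75.7° V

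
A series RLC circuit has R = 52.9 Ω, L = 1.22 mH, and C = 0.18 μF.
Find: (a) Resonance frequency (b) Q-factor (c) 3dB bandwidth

Step 1 — Resonance: ω₀ = 1/√(LC) = 1/√(0.00122·1.8e-07) = 6.748e+04 rad/s.
Step 2 — f₀ = ω₀/(2π) = 1.074e+04 Hz.
Step 3 — Series Q: Q = ω₀L/R = 6.748e+04·0.00122/52.9 = 1.556.
Step 4 — Bandwidth: Δω = ω₀/Q = 4.336e+04 rad/s; BW = Δω/(2π) = 6901 Hz.

(a) f₀ = 1.074e+04 Hz  (b) Q = 1.556  (c) BW = 6901 Hz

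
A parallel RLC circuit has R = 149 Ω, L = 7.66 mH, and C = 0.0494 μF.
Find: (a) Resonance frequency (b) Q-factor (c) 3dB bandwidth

Step 1 — Resonance: ω₀ = 1/√(LC) = 1/√(0.00766·4.94e-08) = 5.141e+04 rad/s.
Step 2 — f₀ = ω₀/(2π) = 8182 Hz.
Step 3 — Parallel Q: Q = R/(ω₀L) = 149/(5.141e+04·0.00766) = 0.3784.
Step 4 — Bandwidth: Δω = ω₀/Q = 1.359e+05 rad/s; BW = Δω/(2π) = 2.162e+04 Hz.

(a) f₀ = 8182 Hz  (b) Q = 0.3784  (c) BW = 2.162e+04 Hz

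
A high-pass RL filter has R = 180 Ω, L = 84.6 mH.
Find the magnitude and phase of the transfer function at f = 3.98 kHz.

Step 1 — Angular frequency: ω = 2π·3980 = 2.501e+04 rad/s.
Step 2 — Transfer function: H(jω) = jωL/(R + jωL).
Step 3 — Numerator jωL = j·2116; denominator R + jωL = 180 + j2116.
Step 4 — H = 0.9928 + j0.08447.
Step 5 — Magnitude: |H| = 0.9964 (-0.0 dB); phase: φ = 4.9°.

|H| = 0.9964 (-0.0 dB), φ = 4.9°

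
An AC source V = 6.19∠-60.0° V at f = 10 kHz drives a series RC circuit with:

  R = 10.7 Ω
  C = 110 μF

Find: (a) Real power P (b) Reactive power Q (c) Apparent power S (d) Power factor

Step 1 — Angular frequency: ω = 2π·f = 2π·1e+04 = 6.283e+04 rad/s.
Step 2 — Component impedances:
  R: Z = R = 10.7 Ω
  C: Z = 1/(jωC) = -j/(ω·C) = 0 - j0.1447 Ω
Step 3 — Series combination: Z_total = R + C = 10.7 - j0.1447 Ω = 10.7∠-0.8° Ω.
Step 4 — Source phasor: V = 6.19∠-60.0° V = 3.095 - j5.361 V.
Step 5 — Current: I = V / Z = 0.296 - j0.497 A = 0.5785∠-59.2° A.
Step 6 — Complex power: S = V·I* = 3.58 - j0.04841 VA.
Step 7 — Real power: P = Re(S) = 3.58 W.
Step 8 — Reactive power: Q = Im(S) = -0.04841 VAR.
Step 9 — Apparent power: |S| = 3.581 VA.
Step 10 — Power factor: PF = P/|S| = 0.9999 (leading).

(a) P = 3.58 W  (b) Q = -0.04841 VAR  (c) S = 3.581 VA  (d) PF = 0.9999 (leading)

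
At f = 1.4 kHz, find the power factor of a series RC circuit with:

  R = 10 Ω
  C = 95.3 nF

Step 1 — Angular frequency: ω = 2π·f = 2π·1400 = 8796 rad/s.
Step 2 — Component impedances:
  R: Z = R = 10 Ω
  C: Z = 1/(jωC) = -j/(ω·C) = 0 - j1193 Ω
Step 3 — Series combination: Z_total = R + C = 10 - j1193 Ω = 1193∠-89.5° Ω.
Step 4 — Power factor: PF = cos(φ) = Re(Z)/|Z| = 10/1192.9 = 0.008383.
Step 5 — Type: Im(Z) = -1193 ⇒ leading (phase φ = -89.5°).

PF = 0.008383 (leading, φ = -89.5°)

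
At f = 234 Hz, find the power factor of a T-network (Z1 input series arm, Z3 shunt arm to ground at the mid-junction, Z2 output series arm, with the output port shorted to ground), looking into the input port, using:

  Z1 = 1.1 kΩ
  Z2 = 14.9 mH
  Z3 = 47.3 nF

Step 1 — Angular frequency: ω = 2π·f = 2π·234 = 1470 rad/s.
Step 2 — Component impedances:
  Z1: Z = R = 1100 Ω
  Z2: Z = jωL = j·1470·0.0149 = 0 + j21.91 Ω
  Z3: Z = 1/(jωC) = -j/(ω·C) = 0 - j1.438e+04 Ω
Step 3 — With the output port shorted to ground, the output series arm Z2 runs from the junction to ground; the shunt arm Z3 also runs from the junction to ground. They appear in parallel: Z3 || Z2 = 0 + j21.94 Ω.
Step 4 — Series with input arm Z1: Z_in = Z1 + (Z3 || Z2) = 1100 + j21.94 Ω = 1100∠1.1° Ω.
Step 5 — Power factor: PF = cos(φ) = Re(Z)/|Z| = 1100/1100.2 = 0.9998.
Step 6 — Type: Im(Z) = 21.94 ⇒ lagging (phase φ = 1.1°).

PF = 0.9998 (lagging, φ = 1.1°)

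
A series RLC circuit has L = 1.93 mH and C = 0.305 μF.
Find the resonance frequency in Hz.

Step 1 — Resonance condition Im(Z)=0 gives ω₀ = 1/√(LC).
Step 2 — ω₀ = 1/√(0.00193·3.05e-07) = 4.122e+04 rad/s.
Step 3 — f₀ = ω₀/(2π) = 6560 Hz.

f₀ = 6560 Hz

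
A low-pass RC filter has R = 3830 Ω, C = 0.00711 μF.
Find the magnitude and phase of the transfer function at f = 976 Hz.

Step 1 — Angular frequency: ω = 2π·976 = 6132 rad/s.
Step 2 — Transfer function: H(jω) = 1/(1 + jωRC).
Step 3 — Denominator: 1 + jωRC = 1 + j·6132·3830·7.11e-09 = 1 + j0.167.
Step 4 — H = 0.9729 - j0.1625.
Step 5 — Magnitude: |H| = 0.9863 (-0.1 dB); phase: φ = -9.5°.

|H| = 0.9863 (-0.1 dB), φ = -9.5°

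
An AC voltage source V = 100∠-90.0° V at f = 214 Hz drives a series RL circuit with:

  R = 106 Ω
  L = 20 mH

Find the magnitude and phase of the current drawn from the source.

Step 1 — Angular frequency: ω = 2π·f = 2π·214 = 1345 rad/s.
Step 2 — Component impedances:
  R: Z = R = 106 Ω
  L: Z = jωL = j·1345·0.02 = 0 + j26.89 Ω
Step 3 — Series combination: Z_total = R + L = 106 + j26.89 Ω = 109.4∠14.2° Ω.
Step 4 — Source phasor: V = 100∠-90.0° V = 0 - j100 V.
Step 5 — Ohm's law: I = V / Z_total = (0 - j100) / (106 + j26.89) = -0.2249 - j0.8863 A.
Step 6 — Convert to polar: |I| = 0.9144 A, ∠I = -104.2°.

I = 0.9144∠-104.2° A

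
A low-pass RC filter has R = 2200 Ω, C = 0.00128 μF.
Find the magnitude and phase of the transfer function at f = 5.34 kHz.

Step 1 — Angular frequency: ω = 2π·5340 = 3.355e+04 rad/s.
Step 2 — Transfer function: H(jω) = 1/(1 + jωRC).
Step 3 — Denominator: 1 + jωRC = 1 + j·3.355e+04·2200·1.28e-09 = 1 + j0.09448.
Step 4 — H = 0.9912 - j0.09365.
Step 5 — Magnitude: |H| = 0.9956 (-0.0 dB); phase: φ = -5.4°.

|H| = 0.9956 (-0.0 dB), φ = -5.4°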